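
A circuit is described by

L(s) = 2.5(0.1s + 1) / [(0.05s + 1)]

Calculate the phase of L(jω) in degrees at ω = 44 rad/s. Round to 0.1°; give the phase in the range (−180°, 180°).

11.6°

At ω = 44 rad/s:
zero (1 + j44·0.1) = 1 + j4.4 → |·| ≈ 4.5122, ∠ ≈ 77.20°
pole (1 + j44·0.05) = 1 + j2.2 → |·| ≈ 2.4166, ∠ ≈ 65.56°
∠L = (77.20°) − (65.56°) = 11.64°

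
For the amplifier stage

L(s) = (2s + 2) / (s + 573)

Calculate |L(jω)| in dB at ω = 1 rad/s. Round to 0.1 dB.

Substitute s = j1:
Numerator: 2(j1) + 2 = 2 + j2
Denominator: (j1) + 573 = 573 + j1
|N| = √(2² + 2²) ≈ 2.8284, ∠N ≈ 45.00°
|D| = √(573² + 1²) ≈ 573, ∠D ≈ 0.10°
|L| = 2.8284 / 573 ≈ 0.0049361
Gain = 20 log₁₀(0.0049361) ≈ -46.13 dB

-46.1 dB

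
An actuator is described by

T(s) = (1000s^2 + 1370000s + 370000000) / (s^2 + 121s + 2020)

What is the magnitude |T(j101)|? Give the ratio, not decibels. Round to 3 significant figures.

Substitute s = j101:
Numerator: 1000(j101)^2 + 1370000(j101) + 370000000 = 359799000 + j138370000
Denominator: (j101)^2 + 121(j101) + 2020 = -8181 + j12221
|N| = √(359799000² + 138370000²) ≈ 3.8549e+08, ∠N ≈ 21.04°
|D| = √(8181² + 12221²) ≈ 14707, ∠D ≈ 123.80°
|T| = 3.8549e+08 / 14707 ≈ 26211

2.62e+04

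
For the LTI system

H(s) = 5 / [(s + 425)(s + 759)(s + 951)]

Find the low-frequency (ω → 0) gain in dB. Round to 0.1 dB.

H(0) = 5 / (425·759·951) ≈ 1.6299e-08
20 log₁₀(1.6299e-08) ≈ -155.76 dB

-155.8 dB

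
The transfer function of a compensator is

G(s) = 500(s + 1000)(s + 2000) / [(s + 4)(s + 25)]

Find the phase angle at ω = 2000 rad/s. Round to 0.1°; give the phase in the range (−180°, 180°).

-70.7°

At s = jω = j2000:
zero (s+1000): 1000 + j2000 → |·| = √(1000²+2000²) = √5000000 ≈ 2236.1, ∠ = arctan(2000/1000) ≈ 63.43°
zero (s+2000): 2000 + j2000 → |·| = √(2000²+2000²) = √8000000 ≈ 2828.4, ∠ = arctan(2000/2000) ≈ 45.00°
pole (s+4): 4 + j2000 → |·| = √(4²+2000²) = √4000016 ≈ 2000, ∠ = arctan(2000/4) ≈ 89.89°
pole (s+25): 25 + j2000 → |·| = √(25²+2000²) = √4000625 ≈ 2000.2, ∠ = arctan(2000/25) ≈ 89.28°
∠G = 108.43° − 179.17° = -70.74°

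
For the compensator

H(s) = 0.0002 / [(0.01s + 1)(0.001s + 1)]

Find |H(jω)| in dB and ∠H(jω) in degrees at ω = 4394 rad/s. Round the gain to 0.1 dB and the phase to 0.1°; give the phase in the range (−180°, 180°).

At ω = 4394 rad/s:
pole (1 + j4394·0.01) = 1 + j43.94 → |·| ≈ 43.951, ∠ ≈ 88.70°
pole (1 + j4394·0.001) = 1 + j4.394 → |·| ≈ 4.5064, ∠ ≈ 77.18°
|H| = 0.0002 · 1 / (43.951 · 4.5064) ≈ 1.0098e-06
Gain = 20 log₁₀(1.0098e-06) ≈ -119.92 dB
∠H = (0°) − (88.70° + 77.18°) = -165.88°

-119.9 dB, -165.9°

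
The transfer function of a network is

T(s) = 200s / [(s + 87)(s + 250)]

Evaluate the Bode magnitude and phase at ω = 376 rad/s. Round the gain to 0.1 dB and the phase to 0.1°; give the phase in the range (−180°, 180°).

At s = jω = j376:
zero at origin: s = j376 → |·| = 376, ∠ = 90.00°
pole (s+87): 87 + j376 → |·| = √(87²+376²) = √148945 ≈ 385.93, ∠ = arctan(376/87) ≈ 76.97°
pole (s+250): 250 + j376 → |·| = √(250²+376²) = √203876 ≈ 451.53, ∠ = arctan(376/250) ≈ 56.38°
|T| = 200 · 376 / 1.7426e+05 ≈ 0.43154
Gain = 20 log₁₀(0.43154) ≈ -7.30 dB
∠T = 90.00° − 133.35° = -43.35°

-7.3 dB, -43.4°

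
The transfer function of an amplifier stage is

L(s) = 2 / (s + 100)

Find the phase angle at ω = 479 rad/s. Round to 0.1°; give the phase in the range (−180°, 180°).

At s = jω = j479:
pole (s+100): 100 + j479 → |·| = √(100²+479²) = √239441 ≈ 489.33, ∠ = arctan(479/100) ≈ 78.21°
∠L = 0.00° − 78.21° = -78.21°

-78.2°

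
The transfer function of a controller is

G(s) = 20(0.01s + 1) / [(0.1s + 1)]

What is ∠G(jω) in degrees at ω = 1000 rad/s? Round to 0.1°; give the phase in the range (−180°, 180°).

At ω = 1000 rad/s:
zero (1 + j1000·0.01) = 1 + j10 → |·| ≈ 10.05, ∠ ≈ 84.29°
pole (1 + j1000·0.1) = 1 + j100 → |·| ≈ 100, ∠ ≈ 89.43°
∠G = (84.29°) − (89.43°) = -5.14°

-5.1°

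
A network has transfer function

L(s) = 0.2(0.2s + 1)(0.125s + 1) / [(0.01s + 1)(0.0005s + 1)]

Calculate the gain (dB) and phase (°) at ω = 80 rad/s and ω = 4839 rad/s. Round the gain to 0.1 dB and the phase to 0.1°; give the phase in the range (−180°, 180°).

At ω = 80 rad/s:
zero (1 + j80·0.2) = 1 + j16 → |·| ≈ 16.031, ∠ ≈ 86.42°
zero (1 + j80·0.125) = 1 + j10 → |·| ≈ 10.05, ∠ ≈ 84.29°
pole (1 + j80·0.01) = 1 + j0.8 → |·| ≈ 1.2806, ∠ ≈ 38.66°
pole (1 + j80·0.0005) = 1 + j0.04 → |·| ≈ 1.0008, ∠ ≈ 2.29°
|L| = 0.2 · 16.031 · 10.05 / (1.2806 · 1.0008) ≈ 25.142
Gain = 20 log₁₀(25.142) ≈ 28.01 dB
∠L = (86.42° + 84.29°) − (38.66° + 2.29°) = 129.76°

At ω = 4839 rad/s:
zero (1 + j4839·0.2) = 1 + j967.8 → |·| ≈ 967.8, ∠ ≈ 89.94°
zero (1 + j4839·0.125) = 1 + j604.875 → |·| ≈ 604.88, ∠ ≈ 89.91°
pole (1 + j4839·0.01) = 1 + j48.39 → |·| ≈ 48.4, ∠ ≈ 88.82°
pole (1 + j4839·0.0005) = 1 + j2.4195 → |·| ≈ 2.618, ∠ ≈ 67.54°
|L| = 0.2 · 967.8 · 604.88 / (48.4 · 2.618) ≈ 924
Gain = 20 log₁₀(924) ≈ 59.31 dB
∠L = (89.94° + 89.91°) − (88.82° + 67.54°) = 23.49°

ω = 80: 28.0 dB, 129.8°; ω = 4839: 59.3 dB, 23.5°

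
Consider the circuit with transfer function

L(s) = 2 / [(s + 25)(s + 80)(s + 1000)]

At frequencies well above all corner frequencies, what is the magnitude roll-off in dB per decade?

-60 dB/decade

Each pole contributes −20 dB/decade at high frequency; each zero contributes +20 dB/decade.
Net: 0 zero(s) − 3 pole(s) → -60 dB/decade.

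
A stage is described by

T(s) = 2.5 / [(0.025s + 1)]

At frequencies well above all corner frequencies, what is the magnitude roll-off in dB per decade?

-20 dB/decade

Each pole contributes −20 dB/decade at high frequency; each zero contributes +20 dB/decade.
Net: 0 zero(s) − 1 pole(s) → -20 dB/decade.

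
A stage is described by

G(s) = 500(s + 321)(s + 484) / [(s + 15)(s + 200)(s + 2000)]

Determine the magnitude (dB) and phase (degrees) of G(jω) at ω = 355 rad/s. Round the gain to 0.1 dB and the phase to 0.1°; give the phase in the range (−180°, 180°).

At s = jω = j355:
zero (s+321): 321 + j355 → |·| = √(321²+355²) = √229066 ≈ 478.61, ∠ = arctan(355/321) ≈ 47.88°
zero (s+484): 484 + j355 → |·| = √(484²+355²) = √360281 ≈ 600.23, ∠ = arctan(355/484) ≈ 36.26°
pole (s+15): 15 + j355 → |·| = √(15²+355²) = √126250 ≈ 355.32, ∠ = arctan(355/15) ≈ 87.58°
pole (s+200): 200 + j355 → |·| = √(200²+355²) = √166025 ≈ 407.46, ∠ = arctan(355/200) ≈ 60.60°
pole (s+2000): 2000 + j355 → |·| = √(2000²+355²) = √4126025 ≈ 2031.3, ∠ = arctan(355/2000) ≈ 10.07°
|G| = 500 · 2.8728e+05 / 2.9409e+08 ≈ 0.48842
Gain = 20 log₁₀(0.48842) ≈ -6.22 dB
∠G = 84.14° − 158.25° = -74.11°

-6.2 dB, -74.1°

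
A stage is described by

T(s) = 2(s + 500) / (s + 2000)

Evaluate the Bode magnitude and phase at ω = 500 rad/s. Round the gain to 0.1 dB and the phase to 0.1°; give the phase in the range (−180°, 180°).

At s = jω = j500:
zero (s+500): 500 + j500 → |·| = √(500²+500²) = √500000 ≈ 707.11, ∠ = arctan(500/500) ≈ 45.00°
pole (s+2000): 2000 + j500 → |·| = √(2000²+500²) = √4250000 ≈ 2061.6, ∠ = arctan(500/2000) ≈ 14.04°
|T| = 2 · 707.11 / 2061.6 ≈ 0.68598
Gain = 20 log₁₀(0.68598) ≈ -3.27 dB
∠T = 45.00° − 14.04° = 30.96°

-3.3 dB, 31.0°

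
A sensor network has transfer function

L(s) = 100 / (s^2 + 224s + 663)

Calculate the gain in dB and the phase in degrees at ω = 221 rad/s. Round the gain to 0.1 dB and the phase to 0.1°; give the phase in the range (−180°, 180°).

-56.8 dB, -134.2°

Substitute s = j221:
Numerator: 100 = 100 + j0
Denominator: (j221)^2 + 224(j221) + 663 = -48178 + j49504
|N| = √(100² + 0²) ≈ 100, ∠N ≈ 0.00°
|D| = √(48178² + 49504²) ≈ 69078, ∠D ≈ 134.22°
|L| = 100 / 69078 ≈ 0.0014476
Gain = 20 log₁₀(0.0014476) ≈ -56.79 dB
∠L = 0.00° − 134.22° = -134.22°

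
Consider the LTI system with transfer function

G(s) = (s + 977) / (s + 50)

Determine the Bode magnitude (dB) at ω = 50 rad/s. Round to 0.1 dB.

Substitute s = j50:
Numerator: (j50) + 977 = 977 + j50
Denominator: (j50) + 50 = 50 + j50
|N| = √(977² + 50²) ≈ 978.28, ∠N ≈ 2.93°
|D| = √(50² + 50²) ≈ 70.711, ∠D ≈ 45.00°
|G| = 978.28 / 70.711 ≈ 13.835
Gain = 20 log₁₀(13.835) ≈ 22.82 dB

22.8 dB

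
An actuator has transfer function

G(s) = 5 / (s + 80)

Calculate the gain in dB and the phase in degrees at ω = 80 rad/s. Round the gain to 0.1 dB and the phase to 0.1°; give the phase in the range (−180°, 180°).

-27.1 dB, -45.0°

Substitute s = j80:
Numerator: 5 = 5 + j0
Denominator: (j80) + 80 = 80 + j80
|N| = √(5² + 0²) ≈ 5, ∠N ≈ 0.00°
|D| = √(80² + 80²) ≈ 113.14, ∠D ≈ 45.00°
|G| = 5 / 113.14 ≈ 0.044193
Gain = 20 log₁₀(0.044193) ≈ -27.09 dB
∠G = 0.00° − 45.00° = -45.00°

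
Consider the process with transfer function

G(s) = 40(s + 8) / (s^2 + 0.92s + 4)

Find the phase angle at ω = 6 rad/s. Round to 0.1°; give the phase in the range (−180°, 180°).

At s = jω = j6:
zero (s+8): 8 + j6 → |·| = √(8²+6²) = √100 ≈ 10, ∠ = arctan(6/8) ≈ 36.87°
quadratic: (j6)² + 0.92·j6 + 4 = -32 + j5.52 → |·| ≈ 32.473, ∠ ≈ 170.21°
∠G = 36.87° − 170.21° = -133.34°

-133.3°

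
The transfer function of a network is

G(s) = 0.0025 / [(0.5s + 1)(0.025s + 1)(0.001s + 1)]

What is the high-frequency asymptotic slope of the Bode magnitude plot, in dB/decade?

Each pole contributes −20 dB/decade at high frequency; each zero contributes +20 dB/decade.
Net: 0 zero(s) − 3 pole(s) → -60 dB/decade.

-60 dB/decade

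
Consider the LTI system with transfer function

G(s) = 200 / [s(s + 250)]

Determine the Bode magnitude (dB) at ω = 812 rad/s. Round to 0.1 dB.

-70.8 dB

At s = jω = j812:
pole (s+250): 250 + j812 → |·| = √(250²+812²) = √721844 ≈ 849.61, ∠ = arctan(812/250) ≈ 72.89°
pole at origin: |s| = 812, ∠ = 90.00° (in denominator)
|G| = 200 / 6.8988e+05 ≈ 0.00028991
Gain = 20 log₁₀(0.00028991) ≈ -70.75 dB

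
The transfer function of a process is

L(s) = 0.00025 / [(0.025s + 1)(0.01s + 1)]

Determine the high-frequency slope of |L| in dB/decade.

-40 dB/decade

Each pole contributes −20 dB/decade at high frequency; each zero contributes +20 dB/decade.
Net: 0 zero(s) − 2 pole(s) → -40 dB/decade.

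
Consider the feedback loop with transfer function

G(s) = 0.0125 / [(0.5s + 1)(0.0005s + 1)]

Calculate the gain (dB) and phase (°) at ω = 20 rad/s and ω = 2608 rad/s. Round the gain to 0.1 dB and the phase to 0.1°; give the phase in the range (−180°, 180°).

At ω = 20 rad/s:
pole (1 + j20·0.5) = 1 + j10 → |·| ≈ 10.05, ∠ ≈ 84.29°
pole (1 + j20·0.0005) = 1 + j0.01 → |·| ≈ 1, ∠ ≈ 0.57°
|G| = 0.0125 · 1 / (10.05 · 1) ≈ 0.0012438
Gain = 20 log₁₀(0.0012438) ≈ -58.10 dB
∠G = (0°) − (84.29° + 0.57°) = -84.86°

At ω = 2608 rad/s:
pole (1 + j2608·0.5) = 1 + j1304 → |·| ≈ 1304, ∠ ≈ 89.96°
pole (1 + j2608·0.0005) = 1 + j1.304 → |·| ≈ 1.6433, ∠ ≈ 52.52°
|G| = 0.0125 · 1 / (1304 · 1.6433) ≈ 5.8333e-06
Gain = 20 log₁₀(5.8333e-06) ≈ -104.68 dB
∠G = (0°) − (89.96° + 52.52°) = -142.48°

ω = 20: -58.1 dB, -84.9°; ω = 2608: -104.7 dB, -142.5°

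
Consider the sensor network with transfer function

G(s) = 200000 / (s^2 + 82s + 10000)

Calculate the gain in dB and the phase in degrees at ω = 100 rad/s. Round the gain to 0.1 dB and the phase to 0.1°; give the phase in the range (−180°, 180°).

At s = jω = j100:
quadratic: (j100)² + 82·j100 + 10000 = 0 + j8200 → |·| ≈ 8200, ∠ ≈ 90.00°
|G| = 200000 / 8200 ≈ 24.39
Gain = 20 log₁₀(24.39) ≈ 27.74 dB
∠G = 0.00° − 90.00° = -90.00°

27.7 dB, -90.0°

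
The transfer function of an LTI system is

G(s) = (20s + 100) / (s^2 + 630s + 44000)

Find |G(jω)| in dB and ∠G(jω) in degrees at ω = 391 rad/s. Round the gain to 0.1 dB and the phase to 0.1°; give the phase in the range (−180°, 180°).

-30.7 dB, -24.6°

Substitute s = j391:
Numerator: 20(j391) + 100 = 100 + j7820
Denominator: (j391)^2 + 630(j391) + 44000 = -108881 + j246330
|N| = √(100² + 7820²) ≈ 7820.6, ∠N ≈ 89.27°
|D| = √(108881² + 246330²) ≈ 2.6932e+05, ∠D ≈ 113.85°
|G| = 7820.6 / 2.6932e+05 ≈ 0.029038
Gain = 20 log₁₀(0.029038) ≈ -30.74 dB
∠G = 89.27° − 113.85° = -24.58°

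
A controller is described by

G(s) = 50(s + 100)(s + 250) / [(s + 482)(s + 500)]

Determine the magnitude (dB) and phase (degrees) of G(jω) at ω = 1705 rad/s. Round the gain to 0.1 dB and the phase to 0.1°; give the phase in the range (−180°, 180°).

At s = jω = j1705:
zero (s+100): 100 + j1705 → |·| = √(100²+1705²) = √2917025 ≈ 1707.9, ∠ = arctan(1705/100) ≈ 86.64°
zero (s+250): 250 + j1705 → |·| = √(250²+1705²) = √2969525 ≈ 1723.2, ∠ = arctan(1705/250) ≈ 81.66°
pole (s+482): 482 + j1705 → |·| = √(482²+1705²) = √3139349 ≈ 1771.8, ∠ = arctan(1705/482) ≈ 74.21°
pole (s+500): 500 + j1705 → |·| = √(500²+1705²) = √3157025 ≈ 1776.8, ∠ = arctan(1705/500) ≈ 73.66°
|G| = 50 · 2.9431e+06 / 3.1481e+06 ≈ 46.744
Gain = 20 log₁₀(46.744) ≈ 33.39 dB
∠G = 168.30° − 147.87° = 20.43°

33.4 dB, 20.4°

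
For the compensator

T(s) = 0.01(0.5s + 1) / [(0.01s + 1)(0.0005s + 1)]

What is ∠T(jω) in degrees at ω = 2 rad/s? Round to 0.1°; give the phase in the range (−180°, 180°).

At ω = 2 rad/s:
zero (1 + j2·0.5) = 1 + j1 → |·| ≈ 1.4142, ∠ ≈ 45.00°
pole (1 + j2·0.01) = 1 + j0.02 → |·| ≈ 1.0002, ∠ ≈ 1.15°
pole (1 + j2·0.0005) = 1 + j0.001 → |·| ≈ 1, ∠ ≈ 0.06°
∠T = (45.00°) − (1.15° + 0.06°) = 43.79°

43.8°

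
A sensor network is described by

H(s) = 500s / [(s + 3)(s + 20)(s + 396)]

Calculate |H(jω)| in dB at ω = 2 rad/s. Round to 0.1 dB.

-29.2 dB

At s = jω = j2:
zero at origin: s = j2 → |·| = 2, ∠ = 90.00°
pole (s+3): 3 + j2 → |·| = √(3²+2²) = √13 ≈ 3.6056, ∠ = arctan(2/3) ≈ 33.69°
pole (s+20): 20 + j2 → |·| = √(20²+2²) = √404 ≈ 20.1, ∠ = arctan(2/20) ≈ 5.71°
pole (s+396): 396 + j2 → |·| = √(396²+2²) = √156820 ≈ 396.01, ∠ = arctan(2/396) ≈ 0.29°
|H| = 500 · 2 / 28700 ≈ 0.034843
Gain = 20 log₁₀(0.034843) ≈ -29.16 dB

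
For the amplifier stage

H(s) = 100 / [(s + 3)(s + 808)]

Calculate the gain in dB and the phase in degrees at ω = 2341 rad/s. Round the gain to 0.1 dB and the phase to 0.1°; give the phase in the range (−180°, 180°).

At s = jω = j2341:
pole (s+3): 3 + j2341 → |·| = √(3²+2341²) = √5480290 ≈ 2341, ∠ = arctan(2341/3) ≈ 89.93°
pole (s+808): 808 + j2341 → |·| = √(808²+2341²) = √6133145 ≈ 2476.5, ∠ = arctan(2341/808) ≈ 70.96°
|H| = 100 / 5.7975e+06 ≈ 1.7249e-05
Gain = 20 log₁₀(1.7249e-05) ≈ -95.26 dB
∠H = 0.00° − 160.89° = -160.89°

-95.3 dB, -160.9°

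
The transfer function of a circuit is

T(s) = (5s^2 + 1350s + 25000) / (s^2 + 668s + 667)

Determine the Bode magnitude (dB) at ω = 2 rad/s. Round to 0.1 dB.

24.5 dB

Substitute s = j2:
Numerator: 5(j2)^2 + 1350(j2) + 25000 = 24980 + j2700
Denominator: (j2)^2 + 668(j2) + 667 = 663 + j1336
|N| = √(24980² + 2700²) ≈ 25125, ∠N ≈ 6.17°
|D| = √(663² + 1336²) ≈ 1491.5, ∠D ≈ 63.61°
|T| = 25125 / 1491.5 ≈ 16.845
Gain = 20 log₁₀(16.845) ≈ 24.53 dB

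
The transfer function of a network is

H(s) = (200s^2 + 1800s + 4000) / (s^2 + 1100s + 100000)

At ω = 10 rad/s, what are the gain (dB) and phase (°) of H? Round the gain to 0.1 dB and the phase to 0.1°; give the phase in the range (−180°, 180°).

Substitute s = j10:
Numerator: 200(j10)^2 + 1800(j10) + 4000 = -16000 + j18000
Denominator: (j10)^2 + 1100(j10) + 100000 = 99900 + j11000
|N| = √(16000² + 18000²) ≈ 24083, ∠N ≈ 131.63°
|D| = √(99900² + 11000²) ≈ 1.005e+05, ∠D ≈ 6.28°
|H| = 24083 / 1.005e+05 ≈ 0.23963
Gain = 20 log₁₀(0.23963) ≈ -12.41 dB
∠H = 131.63° − 6.28° = 125.35°

-12.4 dB, 125.4°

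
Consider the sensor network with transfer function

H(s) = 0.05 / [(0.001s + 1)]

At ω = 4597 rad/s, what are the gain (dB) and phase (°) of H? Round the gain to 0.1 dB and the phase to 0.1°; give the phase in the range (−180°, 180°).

-39.5 dB, -77.7°

At ω = 4597 rad/s:
pole (1 + j4597·0.001) = 1 + j4.597 → |·| ≈ 4.7045, ∠ ≈ 77.73°
|H| = 0.05 · 1 / (4.7045) ≈ 0.010628
Gain = 20 log₁₀(0.010628) ≈ -39.47 dB
∠H = (0°) − (77.73°) = -77.73°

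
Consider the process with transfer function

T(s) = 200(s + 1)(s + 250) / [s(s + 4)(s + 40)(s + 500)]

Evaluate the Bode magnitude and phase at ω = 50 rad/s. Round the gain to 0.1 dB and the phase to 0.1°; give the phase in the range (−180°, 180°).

At s = jω = j50:
zero (s+1): 1 + j50 → |·| = √(1²+50²) = √2501 ≈ 50.01, ∠ = arctan(50/1) ≈ 88.85°
zero (s+250): 250 + j50 → |·| = √(250²+50²) = √65000 ≈ 254.95, ∠ = arctan(50/250) ≈ 11.31°
pole (s+4): 4 + j50 → |·| = √(4²+50²) = √2516 ≈ 50.16, ∠ = arctan(50/4) ≈ 85.43°
pole (s+40): 40 + j50 → |·| = √(40²+50²) = √4100 ≈ 64.031, ∠ = arctan(50/40) ≈ 51.34°
pole (s+500): 500 + j50 → |·| = √(500²+50²) = √252500 ≈ 502.49, ∠ = arctan(50/500) ≈ 5.71°
pole at origin: |s| = 50, ∠ = 90.00° (in denominator)
|T| = 200 · 12750 / 8.0695e+07 ≈ 0.0316
Gain = 20 log₁₀(0.0316) ≈ -30.01 dB
∠T = 100.16° − 232.48° = -132.32°

-30.0 dB, -132.3°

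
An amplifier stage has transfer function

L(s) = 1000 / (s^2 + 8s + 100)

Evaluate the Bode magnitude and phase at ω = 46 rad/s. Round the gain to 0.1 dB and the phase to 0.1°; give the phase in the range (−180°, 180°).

-6.2 dB, -169.7°

At s = jω = j46:
quadratic: (j46)² + 8·j46 + 100 = -2016 + j368 → |·| ≈ 2049.3, ∠ ≈ 169.66°
|L| = 1000 / 2049.3 ≈ 0.48797
Gain = 20 log₁₀(0.48797) ≈ -6.23 dB
∠L = 0.00° − 169.66° = -169.66°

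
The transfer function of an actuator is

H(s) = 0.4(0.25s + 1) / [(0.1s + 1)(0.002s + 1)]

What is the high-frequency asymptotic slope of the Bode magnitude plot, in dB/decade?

Each pole contributes −20 dB/decade at high frequency; each zero contributes +20 dB/decade.
Net: 1 zero(s) − 2 pole(s) → -20 dB/decade.

-20 dB/decade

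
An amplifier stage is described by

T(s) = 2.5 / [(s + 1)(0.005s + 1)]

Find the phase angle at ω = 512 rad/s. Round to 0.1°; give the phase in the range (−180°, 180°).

-158.6°

At ω = 512 rad/s:
pole (1 + j512·1) = 1 + j512 → |·| ≈ 512, ∠ ≈ 89.89°
pole (1 + j512·0.005) = 1 + j2.56 → |·| ≈ 2.7484, ∠ ≈ 68.66°
∠T = (0°) − (89.89° + 68.66°) = -158.55°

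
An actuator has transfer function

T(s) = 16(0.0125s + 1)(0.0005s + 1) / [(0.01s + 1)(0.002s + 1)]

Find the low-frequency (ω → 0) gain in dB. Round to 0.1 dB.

T(0) = 16 · 1 / 1 = 16
20 log₁₀(16) ≈ 24.08 dB

24.1 dB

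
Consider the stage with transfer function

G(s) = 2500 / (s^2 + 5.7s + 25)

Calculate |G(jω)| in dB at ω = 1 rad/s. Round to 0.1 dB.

40.1 dB

At s = jω = j1:
quadratic: (j1)² + 5.7·j1 + 25 = 24 + j5.7 → |·| ≈ 24.668, ∠ ≈ 13.36°
|G| = 2500 / 24.668 ≈ 101.35
Gain = 20 log₁₀(101.35) ≈ 40.12 dB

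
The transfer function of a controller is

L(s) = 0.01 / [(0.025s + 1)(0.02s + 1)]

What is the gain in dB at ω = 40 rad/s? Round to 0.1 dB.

At ω = 40 rad/s:
pole (1 + j40·0.025) = 1 + j1 → |·| ≈ 1.4142, ∠ ≈ 45.00°
pole (1 + j40·0.02) = 1 + j0.8 → |·| ≈ 1.2806, ∠ ≈ 38.66°
|L| = 0.01 · 1 / (1.4142 · 1.2806) ≈ 0.0055217
Gain = 20 log₁₀(0.0055217) ≈ -45.16 dB

-45.2 dB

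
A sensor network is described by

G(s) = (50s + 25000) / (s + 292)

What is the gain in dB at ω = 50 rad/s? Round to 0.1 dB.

38.6 dB

Substitute s = j50:
Numerator: 50(j50) + 25000 = 25000 + j2500
Denominator: (j50) + 292 = 292 + j50
|N| = √(25000² + 2500²) ≈ 25125, ∠N ≈ 5.71°
|D| = √(292² + 50²) ≈ 296.25, ∠D ≈ 9.72°
|G| = 25125 / 296.25 ≈ 84.81
Gain = 20 log₁₀(84.81) ≈ 38.57 dB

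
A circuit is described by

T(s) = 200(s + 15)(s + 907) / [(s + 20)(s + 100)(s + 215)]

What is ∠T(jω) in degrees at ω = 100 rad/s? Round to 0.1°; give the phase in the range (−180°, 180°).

At s = jω = j100:
zero (s+15): 15 + j100 → |·| = √(15²+100²) = √10225 ≈ 101.12, ∠ = arctan(100/15) ≈ 81.47°
zero (s+907): 907 + j100 → |·| = √(907²+100²) = √832649 ≈ 912.5, ∠ = arctan(100/907) ≈ 6.29°
pole (s+20): 20 + j100 → |·| = √(20²+100²) = √10400 ≈ 101.98, ∠ = arctan(100/20) ≈ 78.69°
pole (s+100): 100 + j100 → |·| = √(100²+100²) = √20000 ≈ 141.42, ∠ = arctan(100/100) ≈ 45.00°
pole (s+215): 215 + j100 → |·| = √(215²+100²) = √56225 ≈ 237.12, ∠ = arctan(100/215) ≈ 24.94°
∠T = 87.76° − 148.63° = -60.87°

-60.9°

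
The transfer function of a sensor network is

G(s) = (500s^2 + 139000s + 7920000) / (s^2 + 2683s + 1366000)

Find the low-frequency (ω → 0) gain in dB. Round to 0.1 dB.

G(0) = 7920000 / 1366000 ≈ 5.798
20 log₁₀(5.798) ≈ 15.27 dB

15.3 dB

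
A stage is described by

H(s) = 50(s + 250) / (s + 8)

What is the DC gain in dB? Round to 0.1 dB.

63.9 dB

H(0) = 50·250 / (8) = 1562.5
20 log₁₀(1562.5) ≈ 63.88 dB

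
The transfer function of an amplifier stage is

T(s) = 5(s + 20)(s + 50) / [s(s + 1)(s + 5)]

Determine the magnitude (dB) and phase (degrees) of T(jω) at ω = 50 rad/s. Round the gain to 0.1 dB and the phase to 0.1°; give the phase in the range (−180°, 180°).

At s = jω = j50:
zero (s+20): 20 + j50 → |·| = √(20²+50²) = √2900 ≈ 53.852, ∠ = arctan(50/20) ≈ 68.20°
zero (s+50): 50 + j50 → |·| = √(50²+50²) = √5000 ≈ 70.711, ∠ = arctan(50/50) ≈ 45.00°
pole (s+1): 1 + j50 → |·| = √(1²+50²) = √2501 ≈ 50.01, ∠ = arctan(50/1) ≈ 88.85°
pole (s+5): 5 + j50 → |·| = √(5²+50²) = √2525 ≈ 50.249, ∠ = arctan(50/5) ≈ 84.29°
pole at origin: |s| = 50, ∠ = 90.00° (in denominator)
|T| = 5 · 3807.9 / 1.2565e+05 ≈ 0.15153
Gain = 20 log₁₀(0.15153) ≈ -16.39 dB
∠T = 113.20° − 263.14° = -149.94°

-16.4 dB, -149.9°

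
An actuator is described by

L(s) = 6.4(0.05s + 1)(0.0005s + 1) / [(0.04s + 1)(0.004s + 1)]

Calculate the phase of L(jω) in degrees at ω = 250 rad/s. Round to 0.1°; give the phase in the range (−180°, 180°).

-36.7°

At ω = 250 rad/s:
zero (1 + j250·0.05) = 1 + j12.5 → |·| ≈ 12.54, ∠ ≈ 85.43°
zero (1 + j250·0.0005) = 1 + j0.125 → |·| ≈ 1.0078, ∠ ≈ 7.13°
pole (1 + j250·0.04) = 1 + j10 → |·| ≈ 10.05, ∠ ≈ 84.29°
pole (1 + j250·0.004) = 1 + j1 → |·| ≈ 1.4142, ∠ ≈ 45.00°
∠L = (85.43° + 7.13°) − (84.29° + 45.00°) = -36.73°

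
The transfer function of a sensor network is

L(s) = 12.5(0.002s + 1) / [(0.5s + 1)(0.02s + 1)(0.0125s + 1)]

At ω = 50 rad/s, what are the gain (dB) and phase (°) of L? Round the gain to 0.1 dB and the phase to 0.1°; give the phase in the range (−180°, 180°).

-10.4 dB, -159.0°

At ω = 50 rad/s:
zero (1 + j50·0.002) = 1 + j0.1 → |·| ≈ 1.005, ∠ ≈ 5.71°
pole (1 + j50·0.5) = 1 + j25 → |·| ≈ 25.02, ∠ ≈ 87.71°
pole (1 + j50·0.02) = 1 + j1 → |·| ≈ 1.4142, ∠ ≈ 45.00°
pole (1 + j50·0.0125) = 1 + j0.625 → |·| ≈ 1.1792, ∠ ≈ 32.01°
|L| = 12.5 · 1.005 / (25.02 · 1.4142 · 1.1792) ≈ 0.30109
Gain = 20 log₁₀(0.30109) ≈ -10.43 dB
∠L = (5.71°) − (87.71° + 45.00° + 32.01°) = -159.01°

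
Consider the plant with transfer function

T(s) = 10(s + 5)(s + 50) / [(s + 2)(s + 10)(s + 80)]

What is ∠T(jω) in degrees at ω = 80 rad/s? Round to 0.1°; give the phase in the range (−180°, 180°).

-72.0°

At s = jω = j80:
zero (s+5): 5 + j80 → |·| = √(5²+80²) = √6425 ≈ 80.156, ∠ = arctan(80/5) ≈ 86.42°
zero (s+50): 50 + j80 → |·| = √(50²+80²) = √8900 ≈ 94.34, ∠ = arctan(80/50) ≈ 57.99°
pole (s+2): 2 + j80 → |·| = √(2²+80²) = √6404 ≈ 80.025, ∠ = arctan(80/2) ≈ 88.57°
pole (s+10): 10 + j80 → |·| = √(10²+80²) = √6500 ≈ 80.623, ∠ = arctan(80/10) ≈ 82.87°
pole (s+80): 80 + j80 → |·| = √(80²+80²) = √12800 ≈ 113.14, ∠ = arctan(80/80) ≈ 45.00°
∠T = 144.41° − 216.44° = -72.03°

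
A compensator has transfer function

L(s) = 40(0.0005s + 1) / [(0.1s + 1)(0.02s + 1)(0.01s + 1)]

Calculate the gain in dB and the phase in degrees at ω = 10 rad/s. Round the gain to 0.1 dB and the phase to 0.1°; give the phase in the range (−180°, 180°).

28.8 dB, -61.7°

At ω = 10 rad/s:
zero (1 + j10·0.0005) = 1 + j0.005 → |·| ≈ 1, ∠ ≈ 0.29°
pole (1 + j10·0.1) = 1 + j1 → |·| ≈ 1.4142, ∠ ≈ 45.00°
pole (1 + j10·0.02) = 1 + j0.2 → |·| ≈ 1.0198, ∠ ≈ 11.31°
pole (1 + j10·0.01) = 1 + j0.1 → |·| ≈ 1.005, ∠ ≈ 5.71°
|L| = 40 · 1 / (1.4142 · 1.0198 · 1.005) ≈ 27.597
Gain = 20 log₁₀(27.597) ≈ 28.82 dB
∠L = (0.29°) − (45.00° + 11.31° + 5.71°) = -61.73°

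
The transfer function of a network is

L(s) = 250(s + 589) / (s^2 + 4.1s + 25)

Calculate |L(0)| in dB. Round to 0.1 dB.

L(0) = 250·589 / 25 = 5890
20 log₁₀(5890) ≈ 75.40 dB

75.4 dB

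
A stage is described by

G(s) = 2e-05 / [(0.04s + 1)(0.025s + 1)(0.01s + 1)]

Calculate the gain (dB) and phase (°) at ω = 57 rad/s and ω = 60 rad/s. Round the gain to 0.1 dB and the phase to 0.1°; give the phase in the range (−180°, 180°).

ω = 57: -107.9 dB, -150.9°; ω = 60: -108.7 dB, -154.7°

At ω = 57 rad/s:
pole (1 + j57·0.04) = 1 + j2.28 → |·| ≈ 2.4897, ∠ ≈ 66.32°
pole (1 + j57·0.025) = 1 + j1.425 → |·| ≈ 1.7409, ∠ ≈ 54.94°
pole (1 + j57·0.01) = 1 + j0.57 → |·| ≈ 1.151, ∠ ≈ 29.68°
|G| = 2e-05 · 1 / (2.4897 · 1.7409 · 1.151) ≈ 4.009e-06
Gain = 20 log₁₀(4.009e-06) ≈ -107.94 dB
∠G = (0°) − (66.32° + 54.94° + 29.68°) = -150.94°

At ω = 60 rad/s:
pole (1 + j60·0.04) = 1 + j2.4 → |·| ≈ 2.6, ∠ ≈ 67.38°
pole (1 + j60·0.025) = 1 + j1.5 → |·| ≈ 1.8028, ∠ ≈ 56.31°
pole (1 + j60·0.01) = 1 + j0.6 → |·| ≈ 1.1662, ∠ ≈ 30.96°
|G| = 2e-05 · 1 / (2.6 · 1.8028 · 1.1662) ≈ 3.6588e-06
Gain = 20 log₁₀(3.6588e-06) ≈ -108.73 dB
∠G = (0°) − (67.38° + 56.31° + 30.96°) = -154.65°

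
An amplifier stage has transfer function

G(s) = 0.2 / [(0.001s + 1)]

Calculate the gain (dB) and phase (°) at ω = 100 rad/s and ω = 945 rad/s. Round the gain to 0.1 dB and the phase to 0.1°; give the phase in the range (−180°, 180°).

At ω = 100 rad/s:
pole (1 + j100·0.001) = 1 + j0.1 → |·| ≈ 1.005, ∠ ≈ 5.71°
|G| = 0.2 · 1 / (1.005) ≈ 0.199
Gain = 20 log₁₀(0.199) ≈ -14.02 dB
∠G = (0°) − (5.71°) = -5.71°

At ω = 945 rad/s:
pole (1 + j945·0.001) = 1 + j0.945 → |·| ≈ 1.3759, ∠ ≈ 43.38°
|G| = 0.2 · 1 / (1.3759) ≈ 0.14536
Gain = 20 log₁₀(0.14536) ≈ -16.75 dB
∠G = (0°) − (43.38°) = -43.38°

ω = 100: -14.0 dB, -5.7°; ω = 945: -16.8 dB, -43.4°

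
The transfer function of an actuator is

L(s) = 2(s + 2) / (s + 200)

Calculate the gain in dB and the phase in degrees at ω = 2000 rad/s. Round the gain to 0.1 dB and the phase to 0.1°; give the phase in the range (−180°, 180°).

6.0 dB, 5.7°

At s = jω = j2000:
zero (s+2): 2 + j2000 → |·| = √(2²+2000²) = √4000004 ≈ 2000, ∠ = arctan(2000/2) ≈ 89.94°
pole (s+200): 200 + j2000 → |·| = √(200²+2000²) = √4040000 ≈ 2010, ∠ = arctan(2000/200) ≈ 84.29°
|L| = 2 · 2000 / 2010 ≈ 1.99
Gain = 20 log₁₀(1.99) ≈ 5.98 dB
∠L = 89.94° − 84.29° = 5.65°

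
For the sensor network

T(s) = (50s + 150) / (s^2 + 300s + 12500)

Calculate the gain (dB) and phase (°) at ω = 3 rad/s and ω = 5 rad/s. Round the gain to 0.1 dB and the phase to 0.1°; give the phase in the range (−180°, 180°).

Substitute s = j3:
Numerator: 50(j3) + 150 = 150 + j150
Denominator: (j3)^2 + 300(j3) + 12500 = 12491 + j900
|N| = √(150² + 150²) ≈ 212.13, ∠N ≈ 45.00°
|D| = √(12491² + 900²) ≈ 12523, ∠D ≈ 4.12°
|T| = 212.13 / 12523 ≈ 0.016939
Gain = 20 log₁₀(0.016939) ≈ -35.42 dB
∠T = 45.00° − 4.12° = 40.88°

Substitute s = j5:
Numerator: 50(j5) + 150 = 150 + j250
Denominator: (j5)^2 + 300(j5) + 12500 = 12475 + j1500
|N| = √(150² + 250²) ≈ 291.55, ∠N ≈ 59.04°
|D| = √(12475² + 1500²) ≈ 12565, ∠D ≈ 6.86°
|T| = 291.55 / 12565 ≈ 0.023203
Gain = 20 log₁₀(0.023203) ≈ -32.69 dB
∠T = 59.04° − 6.86° = 52.18°

ω = 3: -35.4 dB, 40.9°; ω = 5: -32.7 dB, 52.2°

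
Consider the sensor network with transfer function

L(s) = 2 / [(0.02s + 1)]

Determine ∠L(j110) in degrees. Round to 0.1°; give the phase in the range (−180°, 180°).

At ω = 110 rad/s:
pole (1 + j110·0.02) = 1 + j2.2 → |·| ≈ 2.4166, ∠ ≈ 65.56°
∠L = (0°) − (65.56°) = -65.56°

-65.6°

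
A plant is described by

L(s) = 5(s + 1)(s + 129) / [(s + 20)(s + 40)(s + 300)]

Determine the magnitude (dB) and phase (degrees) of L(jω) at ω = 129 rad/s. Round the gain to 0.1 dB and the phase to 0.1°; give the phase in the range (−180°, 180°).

-33.8 dB, -42.7°

At s = jω = j129:
zero (s+1): 1 + j129 → |·| = √(1²+129²) = √16642 ≈ 129, ∠ = arctan(129/1) ≈ 89.56°
zero (s+129): 129 + j129 → |·| = √(129²+129²) = √33282 ≈ 182.43, ∠ = arctan(129/129) ≈ 45.00°
pole (s+20): 20 + j129 → |·| = √(20²+129²) = √17041 ≈ 130.54, ∠ = arctan(129/20) ≈ 81.19°
pole (s+40): 40 + j129 → |·| = √(40²+129²) = √18241 ≈ 135.06, ∠ = arctan(129/40) ≈ 72.77°
pole (s+300): 300 + j129 → |·| = √(300²+129²) = √106641 ≈ 326.56, ∠ = arctan(129/300) ≈ 23.27°
|L| = 5 · 23533 / 5.7575e+06 ≈ 0.020437
Gain = 20 log₁₀(0.020437) ≈ -33.79 dB
∠L = 134.56° − 177.23° = -42.67°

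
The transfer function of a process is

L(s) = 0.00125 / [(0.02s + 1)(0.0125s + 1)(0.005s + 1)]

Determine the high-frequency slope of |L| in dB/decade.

Each pole contributes −20 dB/decade at high frequency; each zero contributes +20 dB/decade.
Net: 0 zero(s) − 3 pole(s) → -60 dB/decade.

-60 dB/decade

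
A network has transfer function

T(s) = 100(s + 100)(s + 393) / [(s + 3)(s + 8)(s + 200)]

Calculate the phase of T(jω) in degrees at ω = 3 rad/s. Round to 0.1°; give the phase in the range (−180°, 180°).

At s = jω = j3:
zero (s+100): 100 + j3 → |·| = √(100²+3²) = √10009 ≈ 100.04, ∠ = arctan(3/100) ≈ 1.72°
zero (s+393): 393 + j3 → |·| = √(393²+3²) = √154458 ≈ 393.01, ∠ = arctan(3/393) ≈ 0.44°
pole (s+3): 3 + j3 → |·| = √(3²+3²) = √18 ≈ 4.2426, ∠ = arctan(3/3) ≈ 45.00°
pole (s+8): 8 + j3 → |·| = √(8²+3²) = √73 ≈ 8.544, ∠ = arctan(3/8) ≈ 20.56°
pole (s+200): 200 + j3 → |·| = √(200²+3²) = √40009 ≈ 200.02, ∠ = arctan(3/200) ≈ 0.86°
∠T = 2.16° − 66.42° = -64.26°

-64.3°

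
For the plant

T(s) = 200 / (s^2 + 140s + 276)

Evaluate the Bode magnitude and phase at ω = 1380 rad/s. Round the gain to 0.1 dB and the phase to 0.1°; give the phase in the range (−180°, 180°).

-79.6 dB, -174.2°

Substitute s = j1380:
Numerator: 200 = 200 + j0
Denominator: (j1380)^2 + 140(j1380) + 276 = -1904124 + j193200
|N| = √(200² + 0²) ≈ 200, ∠N ≈ 0.00°
|D| = √(1904124² + 193200²) ≈ 1.9139e+06, ∠D ≈ 174.21°
|T| = 200 / 1.9139e+06 ≈ 0.0001045
Gain = 20 log₁₀(0.0001045) ≈ -79.62 dB
∠T = 0.00° − 174.21° = -174.21°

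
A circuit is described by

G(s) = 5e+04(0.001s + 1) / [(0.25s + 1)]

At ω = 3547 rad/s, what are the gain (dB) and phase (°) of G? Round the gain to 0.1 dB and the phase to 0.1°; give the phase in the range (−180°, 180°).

46.4 dB, -15.7°

At ω = 3547 rad/s:
zero (1 + j3547·0.001) = 1 + j3.547 → |·| ≈ 3.6853, ∠ ≈ 74.26°
pole (1 + j3547·0.25) = 1 + j886.75 → |·| ≈ 886.75, ∠ ≈ 89.94°
|G| = 5e+04 · 3.6853 / (886.75) ≈ 207.8
Gain = 20 log₁₀(207.8) ≈ 46.35 dB
∠G = (74.26°) − (89.94°) = -15.68°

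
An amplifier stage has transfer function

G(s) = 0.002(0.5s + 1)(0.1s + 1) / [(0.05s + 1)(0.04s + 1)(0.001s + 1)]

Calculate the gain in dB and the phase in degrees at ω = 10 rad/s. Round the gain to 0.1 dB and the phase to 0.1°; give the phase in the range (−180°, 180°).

At ω = 10 rad/s:
zero (1 + j10·0.5) = 1 + j5 → |·| ≈ 5.099, ∠ ≈ 78.69°
zero (1 + j10·0.1) = 1 + j1 → |·| ≈ 1.4142, ∠ ≈ 45.00°
pole (1 + j10·0.05) = 1 + j0.5 → |·| ≈ 1.118, ∠ ≈ 26.57°
pole (1 + j10·0.04) = 1 + j0.4 → |·| ≈ 1.077, ∠ ≈ 21.80°
pole (1 + j10·0.001) = 1 + j0.01 → |·| ≈ 1, ∠ ≈ 0.57°
|G| = 0.002 · 5.099 · 1.4142 / (1.118 · 1.077 · 1) ≈ 0.011978
Gain = 20 log₁₀(0.011978) ≈ -38.43 dB
∠G = (78.69° + 45.00°) − (26.57° + 21.80° + 0.57°) = 74.75°

-38.4 dB, 74.8°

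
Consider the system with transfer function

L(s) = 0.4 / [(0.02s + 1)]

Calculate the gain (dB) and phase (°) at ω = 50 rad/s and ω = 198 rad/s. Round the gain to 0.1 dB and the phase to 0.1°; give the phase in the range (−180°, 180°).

At ω = 50 rad/s:
pole (1 + j50·0.02) = 1 + j1 → |·| ≈ 1.4142, ∠ ≈ 45.00°
|L| = 0.4 · 1 / (1.4142) ≈ 0.28285
Gain = 20 log₁₀(0.28285) ≈ -10.97 dB
∠L = (0°) − (45.00°) = -45.00°

At ω = 198 rad/s:
pole (1 + j198·0.02) = 1 + j3.96 → |·| ≈ 4.0843, ∠ ≈ 75.83°
|L| = 0.4 · 1 / (4.0843) ≈ 0.097936
Gain = 20 log₁₀(0.097936) ≈ -20.18 dB
∠L = (0°) − (75.83°) = -75.83°

ω = 50: -11.0 dB, -45.0°; ω = 198: -20.2 dB, -75.8°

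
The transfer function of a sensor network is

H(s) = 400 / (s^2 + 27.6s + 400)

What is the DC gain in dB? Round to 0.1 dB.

H(0) = 400 / 400 = 1
20 log₁₀(1) ≈ 0.00 dB

0.0 dB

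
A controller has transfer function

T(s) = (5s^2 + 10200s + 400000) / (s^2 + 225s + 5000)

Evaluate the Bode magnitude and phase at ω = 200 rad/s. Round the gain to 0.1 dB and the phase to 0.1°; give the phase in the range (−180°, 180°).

Substitute s = j200:
Numerator: 5(j200)^2 + 10200(j200) + 400000 = 200000 + j2040000
Denominator: (j200)^2 + 225(j200) + 5000 = -35000 + j45000
|N| = √(200000² + 2040000²) ≈ 2.0498e+06, ∠N ≈ 84.40°
|D| = √(35000² + 45000²) ≈ 57009, ∠D ≈ 127.87°
|T| = 2.0498e+06 / 57009 ≈ 35.956
Gain = 20 log₁₀(35.956) ≈ 31.12 dB
∠T = 84.40° − 127.87° = -43.47°

31.1 dB, -43.5°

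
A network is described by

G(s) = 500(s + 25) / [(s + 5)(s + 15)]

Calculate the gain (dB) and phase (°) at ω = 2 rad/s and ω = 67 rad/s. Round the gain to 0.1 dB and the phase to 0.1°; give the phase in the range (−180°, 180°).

At s = jω = j2:
zero (s+25): 25 + j2 → |·| = √(25²+2²) = √629 ≈ 25.08, ∠ = arctan(2/25) ≈ 4.57°
pole (s+5): 5 + j2 → |·| = √(5²+2²) = √29 ≈ 5.3852, ∠ = arctan(2/5) ≈ 21.80°
pole (s+15): 15 + j2 → |·| = √(15²+2²) = √229 ≈ 15.133, ∠ = arctan(2/15) ≈ 7.59°
|G| = 500 · 25.08 / 81.494 ≈ 153.88
Gain = 20 log₁₀(153.88) ≈ 43.74 dB
∠G = 4.57° − 29.39° = -24.82°

At s = jω = j67:
zero (s+25): 25 + j67 → |·| = √(25²+67²) = √5114 ≈ 71.512, ∠ = arctan(67/25) ≈ 69.54°
pole (s+5): 5 + j67 → |·| = √(5²+67²) = √4514 ≈ 67.186, ∠ = arctan(67/5) ≈ 85.73°
pole (s+15): 15 + j67 → |·| = √(15²+67²) = √4714 ≈ 68.659, ∠ = arctan(67/15) ≈ 77.38°
|G| = 500 · 71.512 / 4612.9 ≈ 7.7513
Gain = 20 log₁₀(7.7513) ≈ 17.79 dB
∠G = 69.54° − 163.11° = -93.57°

ω = 2: 43.7 dB, -24.8°; ω = 67: 17.8 dB, -93.6°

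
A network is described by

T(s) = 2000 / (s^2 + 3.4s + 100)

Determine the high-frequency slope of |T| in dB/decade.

-40 dB/decade

Each pole contributes −20 dB/decade at high frequency; each zero contributes +20 dB/decade.
Net: 0 zero(s) − 2 pole(s) → -40 dB/decade.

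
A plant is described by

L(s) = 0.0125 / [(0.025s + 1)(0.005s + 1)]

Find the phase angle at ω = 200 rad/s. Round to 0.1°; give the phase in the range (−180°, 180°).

At ω = 200 rad/s:
pole (1 + j200·0.025) = 1 + j5 → |·| ≈ 5.099, ∠ ≈ 78.69°
pole (1 + j200·0.005) = 1 + j1 → |·| ≈ 1.4142, ∠ ≈ 45.00°
∠L = (0°) − (78.69° + 45.00°) = -123.69°

-123.7°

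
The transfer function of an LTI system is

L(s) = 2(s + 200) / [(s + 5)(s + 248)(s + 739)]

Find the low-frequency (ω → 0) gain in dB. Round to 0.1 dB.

-67.2 dB

L(0) = 2·200 / (5·248·739) ≈ 0.00043651
20 log₁₀(0.00043651) ≈ -67.20 dB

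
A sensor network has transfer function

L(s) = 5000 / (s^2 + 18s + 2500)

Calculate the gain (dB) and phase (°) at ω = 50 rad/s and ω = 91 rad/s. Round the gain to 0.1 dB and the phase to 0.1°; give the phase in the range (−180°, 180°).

At s = jω = j50:
quadratic: (j50)² + 18·j50 + 2500 = 0 + j900 → |·| ≈ 900, ∠ ≈ 90.00°
|L| = 5000 / 900 ≈ 5.5556
Gain = 20 log₁₀(5.5556) ≈ 14.89 dB
∠L = 0.00° − 90.00° = -90.00°

At s = jω = j91:
quadratic: (j91)² + 18·j91 + 2500 = -5781 + j1638 → |·| ≈ 6008.6, ∠ ≈ 164.18°
|L| = 5000 / 6008.6 ≈ 0.83214
Gain = 20 log₁₀(0.83214) ≈ -1.60 dB
∠L = 0.00° − 164.18° = -164.18°

ω = 50: 14.9 dB, -90.0°; ω = 91: -1.6 dB, -164.2°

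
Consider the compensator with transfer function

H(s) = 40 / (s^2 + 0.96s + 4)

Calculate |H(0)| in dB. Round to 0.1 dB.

20.0 dB

H(0) = 40 / 4 = 10
20 log₁₀(10) ≈ 20.00 dB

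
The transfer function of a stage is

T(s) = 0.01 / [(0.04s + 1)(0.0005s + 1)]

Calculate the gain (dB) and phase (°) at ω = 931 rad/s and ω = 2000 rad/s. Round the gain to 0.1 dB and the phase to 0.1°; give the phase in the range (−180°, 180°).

ω = 931: -72.3 dB, -113.4°; ω = 2000: -81.1 dB, -134.3°

At ω = 931 rad/s:
pole (1 + j931·0.04) = 1 + j37.24 → |·| ≈ 37.253, ∠ ≈ 88.46°
pole (1 + j931·0.0005) = 1 + j0.4655 → |·| ≈ 1.103, ∠ ≈ 24.96°
|T| = 0.01 · 1 / (37.253 · 1.103) ≈ 0.00024337
Gain = 20 log₁₀(0.00024337) ≈ -72.27 dB
∠T = (0°) − (88.46° + 24.96°) = -113.42°

At ω = 2000 rad/s:
pole (1 + j2000·0.04) = 1 + j80 → |·| ≈ 80.006, ∠ ≈ 89.28°
pole (1 + j2000·0.0005) = 1 + j1 → |·| ≈ 1.4142, ∠ ≈ 45.00°
|T| = 0.01 · 1 / (80.006 · 1.4142) ≈ 8.8383e-05
Gain = 20 log₁₀(8.8383e-05) ≈ -81.07 dB
∠T = (0°) − (89.28° + 45.00°) = -134.28°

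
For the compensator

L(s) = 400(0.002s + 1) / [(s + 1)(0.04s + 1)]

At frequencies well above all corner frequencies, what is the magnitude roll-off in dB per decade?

-20 dB/decade

Each pole contributes −20 dB/decade at high frequency; each zero contributes +20 dB/decade.
Net: 1 zero(s) − 2 pole(s) → -20 dB/decade.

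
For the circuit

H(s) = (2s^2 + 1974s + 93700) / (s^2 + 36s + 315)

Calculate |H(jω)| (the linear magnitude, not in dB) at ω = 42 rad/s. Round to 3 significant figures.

Substitute s = j42:
Numerator: 2(j42)^2 + 1974(j42) + 93700 = 90172 + j82908
Denominator: (j42)^2 + 36(j42) + 315 = -1449 + j1512
|N| = √(90172² + 82908²) ≈ 1.2249e+05, ∠N ≈ 42.60°
|D| = √(1449² + 1512²) ≈ 2094.2, ∠D ≈ 133.78°
|H| = 1.2249e+05 / 2094.2 ≈ 58.49

58.5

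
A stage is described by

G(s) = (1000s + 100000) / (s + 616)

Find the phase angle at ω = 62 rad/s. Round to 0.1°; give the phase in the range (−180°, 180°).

26.1°

Substitute s = j62:
Numerator: 1000(j62) + 100000 = 100000 + j62000
Denominator: (j62) + 616 = 616 + j62
|N| = √(100000² + 62000²) ≈ 1.1766e+05, ∠N ≈ 31.80°
|D| = √(616² + 62²) ≈ 619.11, ∠D ≈ 5.75°
∠G = 31.80° − 5.75° = 26.05°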